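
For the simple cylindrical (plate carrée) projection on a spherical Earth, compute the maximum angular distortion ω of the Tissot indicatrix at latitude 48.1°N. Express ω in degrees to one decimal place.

Plate carrée maps x = Rλ, y = Rφ. The meridian scale is h = 1 and the parallel scale is k = 1/cos φ = sec φ.
At 48.1°: h = 1.000, k = 1.497; principal scales a = 1.497, b = 1.000.
sin(ω/2) = (a − b)/(a + b) = 0.4974/2.497 = 0.1992, so ω = 2 arcsin(0.1992) ≈ 23.0°.

23.0°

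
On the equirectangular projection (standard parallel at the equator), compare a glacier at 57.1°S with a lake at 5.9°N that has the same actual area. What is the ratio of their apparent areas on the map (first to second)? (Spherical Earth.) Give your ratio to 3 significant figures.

In the plate carrée (x = Rλ, y = Rφ), meridians are true-scale (h = 1) and parallels are stretched by k = sec φ.
Areal scale at 57.1°: h·k = 1.000 × 1.841 = 1.841.
Areal scale at 5.9°: h·k = 1.000 × 1.005 = 1.005.
Ratio = 1.841/1.005 ≈ 1.83.

1.83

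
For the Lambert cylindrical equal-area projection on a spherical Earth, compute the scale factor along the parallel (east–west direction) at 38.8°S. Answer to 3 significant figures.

The Lambert cylindrical equal-area projection is the cylindrical equal-area projection with its standard parallel at the equator (φ₀ = 0). Cylindrical equal-area (φ₀ = 0°): h = cos φ / cos 0° along meridians, k = cos 0° / cos φ along parallels; h·k = 1.
k = cos 0° / cos 38.8° = 1.000/0.7793 = 1.283.

1.28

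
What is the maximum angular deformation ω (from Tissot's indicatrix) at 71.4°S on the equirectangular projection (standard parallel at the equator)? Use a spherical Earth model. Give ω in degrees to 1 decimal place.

For the equirectangular projection with φ₀ = 0 (plate carrée), h = 1 along meridians and k = sec φ along parallels.
At 71.4°: h = 1.000, k = 3.135; principal scales a = 3.135, b = 1.000.
sin(ω/2) = (a − b)/(a + b) = 2.135/4.135 = 0.5163, so ω = 2 arcsin(0.5163) ≈ 62.2°.

62.2°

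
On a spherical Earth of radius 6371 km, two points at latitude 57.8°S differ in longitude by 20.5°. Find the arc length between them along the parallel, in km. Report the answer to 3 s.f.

1210 km

Arc length along a parallel = R cos φ · Δλ (with Δλ in radians).
= 6371 × cos 57.8° × (20.5° × π/180) = 6371 × 0.5329 × 0.3578 ≈ 1210 km.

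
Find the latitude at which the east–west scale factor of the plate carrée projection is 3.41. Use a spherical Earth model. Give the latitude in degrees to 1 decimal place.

72.9°

Plate carrée: h = 1, k = sec φ along parallels.
sec φ = 3.41  ⇒  cos φ = 0.2933  ⇒  φ ≈ 72.9°.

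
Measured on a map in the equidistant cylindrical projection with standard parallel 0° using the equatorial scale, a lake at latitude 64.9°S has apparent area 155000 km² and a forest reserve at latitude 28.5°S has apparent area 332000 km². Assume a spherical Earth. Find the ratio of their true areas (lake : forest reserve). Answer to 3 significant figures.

Plate carrée has h = 1 and k = sec φ, giving areal scale sec φ; true area = (apparent area) · cos φ.
True area of lake: 155000 × cos(64.9°) = 155000 × 0.4242 = 65750 km².
True area of forest reserve: 332000 × cos(28.5°) = 332000 × 0.8788 = 291800 km².
Ratio = 65750 / 291800 ≈ 0.225.

0.225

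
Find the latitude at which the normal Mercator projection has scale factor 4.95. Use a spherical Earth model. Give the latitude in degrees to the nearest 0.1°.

78.3°

Mercator scale is k = sec φ = 1/cos φ.
1/cos φ = 4.95  ⇒  cos φ = 0.2020  ⇒  φ = arccos(0.2020) ≈ 78.3°.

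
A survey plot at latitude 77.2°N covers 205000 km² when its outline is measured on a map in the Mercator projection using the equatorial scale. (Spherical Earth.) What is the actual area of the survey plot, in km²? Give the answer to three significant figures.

10100 km²

The Mercator projection is conformal; its linear scale factor is the same in every direction and equals sec φ = 1/cos φ.
Areal scale = k² = sec²φ = 1/cos²(77.2°) = 1/0.2215² = 20.37.
True area = apparent / (areal scale) = 205000 / 20.37 ≈ 10100 km².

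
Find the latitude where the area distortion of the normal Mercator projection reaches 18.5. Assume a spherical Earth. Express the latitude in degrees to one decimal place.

Mercator areal scale is sec²φ.
sec²φ = 18.5  ⇒  cos²φ = 0.05405  ⇒  cos φ = 0.2325.
φ = arccos(0.2325) ≈ 76.6°.

76.6°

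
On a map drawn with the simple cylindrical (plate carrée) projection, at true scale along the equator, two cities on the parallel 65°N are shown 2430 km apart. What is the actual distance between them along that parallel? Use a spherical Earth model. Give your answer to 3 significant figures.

1030 km

For the equirectangular projection with φ₀ = 0 (plate carrée), h = 1 along meridians and k = sec φ along parallels.
Along the parallel at 65°, map distances are exaggerated by k = sec 65° = 2.366.
True distance = 2430 / 2.366 = 2430 × cos 65° ≈ 1030 km.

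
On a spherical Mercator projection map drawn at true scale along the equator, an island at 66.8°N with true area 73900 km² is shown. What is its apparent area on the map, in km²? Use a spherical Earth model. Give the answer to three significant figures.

476000 km²

The Mercator projection is conformal; its linear scale factor is the same in every direction and equals sec φ = 1/cos φ.
Areal scale = k² = sec²φ = 1/cos²(66.8°) = 1/0.3939² = 6.444.
Apparent area = 73900 × 6.444 ≈ 476000 km².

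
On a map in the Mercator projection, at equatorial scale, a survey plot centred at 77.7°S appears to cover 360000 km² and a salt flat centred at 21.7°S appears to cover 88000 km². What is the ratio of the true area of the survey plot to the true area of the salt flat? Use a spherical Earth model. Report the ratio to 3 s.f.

Since Mercator area scale is 1/cos²φ, the true area equals the apparent area multiplied by cos²φ.
True area of survey plot: 360000 × cos²(77.7°) = 360000 × 0.04538 = 16340 km².
True area of salt flat: 88000 × cos²(21.7°) = 88000 × 0.8633 = 75970 km².
Ratio = 16340 / 75970 ≈ 0.215.

0.215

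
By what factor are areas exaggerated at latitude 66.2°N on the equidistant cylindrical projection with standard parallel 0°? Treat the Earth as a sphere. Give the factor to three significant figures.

2.48

In the plate carrée (x = Rλ, y = Rφ), meridians are true-scale (h = 1) and parallels are stretched by k = sec φ.
Areal scale = h·k = 1 × sec φ; at 66.2°, h = 1.000, k = 2.478, so h·k = 2.478.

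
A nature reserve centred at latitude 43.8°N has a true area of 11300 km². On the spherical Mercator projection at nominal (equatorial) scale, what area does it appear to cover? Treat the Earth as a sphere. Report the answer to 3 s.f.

21700 km²

For Mercator, h = k = sec φ (a conformal cylindrical projection has a single point scale, 1/cos φ).
Areal scale = k² = sec²φ = 1/cos²(43.8°) = 1/0.7218² = 1.920.
Apparent area = 11300 × 1.920 ≈ 21700 km².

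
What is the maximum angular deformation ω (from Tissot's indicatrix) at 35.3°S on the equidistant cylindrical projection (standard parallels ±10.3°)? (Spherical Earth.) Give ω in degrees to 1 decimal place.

In the equirectangular projection with standard parallel φ₀ = 10.3° (x = Rλ cos φ₀, y = Rφ), meridians are true-scale (h = 1) and the parallel scale is k = cos φ₀ / cos φ.
At 35.3°: h = 1.000, k = 1.206; principal scales a = 1.206, b = 1.000.
sin(ω/2) = (a − b)/(a + b) = 0.2055/2.206 = 0.09319, so ω = 2 arcsin(0.09319) ≈ 10.7°.

10.7°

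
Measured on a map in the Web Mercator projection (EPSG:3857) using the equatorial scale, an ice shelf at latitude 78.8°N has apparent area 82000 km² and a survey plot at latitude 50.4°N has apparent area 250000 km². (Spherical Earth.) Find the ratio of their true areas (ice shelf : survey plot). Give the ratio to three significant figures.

0.0305

Since Mercator area scale is 1/cos²φ, the true area equals the apparent area multiplied by cos²φ.
True area of ice shelf: 82000 × cos²(78.8°) = 82000 × 0.03773 = 3094 km².
True area of survey plot: 250000 × cos²(50.4°) = 250000 × 0.4063 = 101600 km².
Ratio = 3094 / 101600 ≈ 0.0305.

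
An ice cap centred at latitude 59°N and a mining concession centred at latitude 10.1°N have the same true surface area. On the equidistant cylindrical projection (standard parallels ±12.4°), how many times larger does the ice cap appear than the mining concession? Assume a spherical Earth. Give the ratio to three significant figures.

1.91

With standard parallel φ₀ = 12.4°, the equirectangular projection gives x = Rλ cos φ₀, y = Rφ, so h = 1 and k = cos 12.4° / cos φ.
Areal scale at 59°: h·k = 1.000 × 1.896 = 1.896.
Areal scale at 10.1°: h·k = 1.000 × 0.9920 = 0.9920.
Ratio = 1.896/0.9920 ≈ 1.91.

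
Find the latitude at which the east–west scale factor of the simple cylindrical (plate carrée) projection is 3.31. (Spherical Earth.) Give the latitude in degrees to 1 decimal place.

Plate carrée: h = 1, k = sec φ along parallels.
sec φ = 3.31  ⇒  cos φ = 0.3021  ⇒  φ ≈ 72.4°.

72.4°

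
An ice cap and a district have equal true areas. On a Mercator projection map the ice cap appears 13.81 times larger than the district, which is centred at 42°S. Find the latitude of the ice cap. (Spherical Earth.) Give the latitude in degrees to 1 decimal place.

On Mercator, (apparent₁)/(apparent₂) = sec²φ₁ / sec²φ₂ when true areas are equal.
cos²φ₂ / cos²φ₁ = 13.81  ⇒  cos φ₁ = cos 42° / √13.81 = 0.7431/3.716 = 0.2000.
φ₁ = arccos(0.2000) ≈ 78.5°.

78.5°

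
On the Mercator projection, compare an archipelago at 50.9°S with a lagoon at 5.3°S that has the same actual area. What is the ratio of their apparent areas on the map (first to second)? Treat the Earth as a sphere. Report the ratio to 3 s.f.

Mercator areal scale is sec²φ.
At 50.9°: sec²(50.9°) = 1/0.6307² = 2.514.
At 5.3°: sec²(5.3°) = 1/0.9957² = 1.009.
Ratio = 2.514/1.009 = cos²(5.3°)/cos²(50.9°) ≈ 2.49.

2.49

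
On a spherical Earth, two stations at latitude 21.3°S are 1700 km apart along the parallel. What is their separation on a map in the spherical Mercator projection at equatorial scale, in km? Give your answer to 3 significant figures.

1820 km

Mercator is conformal, so the point scale is isotropic: h = k = sec φ = 1/cos φ.
Along the parallel, k = sec 21.3° = 1/0.9317 = 1.073.
Map distance = 1700 × 1.073 ≈ 1820 km.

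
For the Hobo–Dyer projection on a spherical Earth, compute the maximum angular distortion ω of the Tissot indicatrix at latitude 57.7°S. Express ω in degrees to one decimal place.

The Hobo–Dyer projection is cylindrical equal-area with φ₀ = 37.5°. A cylindrical equal-area projection with standard parallel φ₀ has meridian scale h = cos φ / cos φ₀ and parallel scale k = cos φ₀ / cos φ (so areas are preserved, h·k = 1).
At 57.7°: h = 0.6735, k = 1.485; principal scales a = 1.485, b = 0.6735.
sin(ω/2) = (a − b)/(a + b) = 0.8112/2.158 = 0.3758, so ω = 2 arcsin(0.3758) ≈ 44.2°.

44.2°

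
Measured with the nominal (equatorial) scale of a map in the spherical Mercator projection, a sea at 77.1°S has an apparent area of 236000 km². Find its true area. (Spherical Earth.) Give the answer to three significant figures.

The Mercator projection is conformal; its linear scale factor is the same in every direction and equals sec φ = 1/cos φ.
Areal scale = k² = sec²φ = 1/cos²(77.1°) = 1/0.2233² = 20.06.
True area = apparent / (areal scale) = 236000 / 20.06 ≈ 11800 km².

11800 km²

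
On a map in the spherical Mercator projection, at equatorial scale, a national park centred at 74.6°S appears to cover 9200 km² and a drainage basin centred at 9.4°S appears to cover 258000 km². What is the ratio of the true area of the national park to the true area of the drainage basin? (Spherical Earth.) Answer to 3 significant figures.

0.00258

On Mercator the areal scale is sec²φ, so true area = apparent × cos²φ.
True area of national park: 9200 × cos²(74.6°) = 9200 × 0.07052 = 648.8 km².
True area of drainage basin: 258000 × cos²(9.4°) = 258000 × 0.9733 = 251100 km².
Ratio = 648.8 / 251100 ≈ 0.00258.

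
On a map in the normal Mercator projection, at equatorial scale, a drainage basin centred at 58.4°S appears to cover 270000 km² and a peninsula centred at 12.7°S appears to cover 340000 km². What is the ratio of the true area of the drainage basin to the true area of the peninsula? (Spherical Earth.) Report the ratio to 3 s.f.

Mercator's areal exaggeration is sec²φ; hence true area = (apparent area) · cos²φ.
True area of drainage basin: 270000 × cos²(58.4°) = 270000 × 0.2746 = 74130 km².
True area of peninsula: 340000 × cos²(12.7°) = 340000 × 0.9517 = 323600 km².
Ratio = 74130 / 323600 ≈ 0.229.

0.229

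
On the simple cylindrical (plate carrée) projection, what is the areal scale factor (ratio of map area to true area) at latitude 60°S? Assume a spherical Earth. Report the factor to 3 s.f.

2.00

Plate carrée maps x = Rλ, y = Rφ. The meridian scale is h = 1 and the parallel scale is k = 1/cos φ = sec φ.
Areal scale = h·k = 1 × sec φ; at 60°, h = 1.000, k = 2.000, so h·k = 2.000.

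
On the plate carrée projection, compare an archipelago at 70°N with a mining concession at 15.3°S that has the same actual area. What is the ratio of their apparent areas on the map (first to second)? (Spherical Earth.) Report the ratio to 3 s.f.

Plate carrée maps x = Rλ, y = Rφ. The meridian scale is h = 1 and the parallel scale is k = 1/cos φ = sec φ.
Areal scale at 70°: h·k = 1.000 × 2.924 = 2.924.
Areal scale at 15.3°: h·k = 1.000 × 1.037 = 1.037.
Ratio = 2.924/1.037 ≈ 2.82.

2.82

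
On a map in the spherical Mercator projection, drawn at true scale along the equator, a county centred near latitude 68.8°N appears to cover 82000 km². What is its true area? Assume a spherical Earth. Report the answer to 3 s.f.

10700 km²

For Mercator, h = k = sec φ (a conformal cylindrical projection has a single point scale, 1/cos φ).
Areal scale = k² = sec²φ = 1/cos²(68.8°) = 1/0.3616² = 7.647.
True area = apparent / (areal scale) = 82000 / 7.647 ≈ 10700 km².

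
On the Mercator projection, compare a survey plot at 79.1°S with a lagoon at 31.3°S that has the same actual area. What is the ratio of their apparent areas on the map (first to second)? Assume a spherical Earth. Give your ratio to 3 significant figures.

20.4

On Mercator, area is exaggerated by sec²φ = 1/cos²φ.
At 79.1°: sec²(79.1°) = 1/0.1891² = 27.97.
At 31.3°: sec²(31.3°) = 1/0.8545² = 1.370.
Ratio = 27.97/1.370 = cos²(31.3°)/cos²(79.1°) ≈ 20.4.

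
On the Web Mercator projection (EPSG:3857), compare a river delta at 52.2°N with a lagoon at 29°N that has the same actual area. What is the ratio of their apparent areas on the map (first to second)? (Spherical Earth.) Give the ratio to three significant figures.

2.04

On Mercator, area is exaggerated by sec²φ = 1/cos²φ.
At 52.2°: sec²(52.2°) = 1/0.6129² = 2.662.
At 29°: sec²(29°) = 1/0.8746² = 1.307.
Ratio = 2.662/1.307 = cos²(29°)/cos²(52.2°) ≈ 2.04.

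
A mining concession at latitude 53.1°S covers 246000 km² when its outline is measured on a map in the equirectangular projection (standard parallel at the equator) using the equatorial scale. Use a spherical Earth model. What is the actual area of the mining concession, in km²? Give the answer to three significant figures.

Plate carrée maps x = Rλ, y = Rφ. The meridian scale is h = 1 and the parallel scale is k = 1/cos φ = sec φ.
Areal scale = h·k = 1 × sec φ; at 53.1°, h = 1.000, k = 1.666, so h·k = 1.666.
True area = apparent / (areal scale) = 246000 / 1.666 ≈ 148000 km².

148000 km²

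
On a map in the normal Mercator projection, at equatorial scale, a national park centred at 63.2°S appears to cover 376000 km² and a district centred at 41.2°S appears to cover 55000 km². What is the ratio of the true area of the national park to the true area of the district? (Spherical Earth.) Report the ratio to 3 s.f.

2.45

On Mercator the areal scale is sec²φ, so true area = apparent × cos²φ.
True area of national park: 376000 × cos²(63.2°) = 376000 × 0.2033 = 76440 km².
True area of district: 55000 × cos²(41.2°) = 55000 × 0.5661 = 31140 km².
Ratio = 76440 / 31140 ≈ 2.45.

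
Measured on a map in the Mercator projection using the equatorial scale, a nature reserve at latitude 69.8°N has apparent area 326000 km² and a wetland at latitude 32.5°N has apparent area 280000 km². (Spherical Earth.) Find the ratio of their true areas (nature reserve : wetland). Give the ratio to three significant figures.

0.195

On Mercator the areal scale is sec²φ, so true area = apparent × cos²φ.
True area of nature reserve: 326000 × cos²(69.8°) = 326000 × 0.1192 = 38870 km².
True area of wetland: 280000 × cos²(32.5°) = 280000 × 0.7113 = 199200 km².
Ratio = 38870 / 199200 ≈ 0.195.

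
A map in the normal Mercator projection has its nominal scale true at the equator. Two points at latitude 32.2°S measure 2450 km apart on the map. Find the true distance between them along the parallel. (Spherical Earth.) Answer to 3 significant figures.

2070 km

Mercator is conformal, so the point scale is isotropic: h = k = sec φ = 1/cos φ.
Along the parallel at 32.2°, map distances are exaggerated by k = sec 32.2° = 1.182.
True distance = 2450 / 1.182 = 2450 × cos 32.2° ≈ 2070 km.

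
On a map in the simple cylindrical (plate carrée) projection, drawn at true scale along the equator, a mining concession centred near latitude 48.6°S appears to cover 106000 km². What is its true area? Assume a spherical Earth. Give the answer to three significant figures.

70100 km²

In the plate carrée (x = Rλ, y = Rφ), meridians are true-scale (h = 1) and parallels are stretched by k = sec φ.
Areal scale = h·k = 1 × sec φ; at 48.6°, h = 1.000, k = 1.512, so h·k = 1.512.
True area = apparent / (areal scale) = 106000 / 1.512 ≈ 70100 km².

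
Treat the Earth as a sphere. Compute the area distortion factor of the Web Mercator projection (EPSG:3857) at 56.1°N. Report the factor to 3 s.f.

The Mercator projection is conformal; its linear scale factor is the same in every direction and equals sec φ = 1/cos φ.
Areal scale = k² = sec²φ = 1/cos²(56.1°) = 1/0.5577² = 3.215.

3.21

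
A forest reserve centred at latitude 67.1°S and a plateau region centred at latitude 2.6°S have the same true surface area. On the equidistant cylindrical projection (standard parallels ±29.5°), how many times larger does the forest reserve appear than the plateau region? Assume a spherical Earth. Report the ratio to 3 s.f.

In the equirectangular projection with standard parallel φ₀ = 29.5° (x = Rλ cos φ₀, y = Rφ), meridians are true-scale (h = 1) and the parallel scale is k = cos φ₀ / cos φ.
Areal scale at 67.1°: h·k = 1.000 × 2.237 = 2.237.
Areal scale at 2.6°: h·k = 1.000 × 0.8713 = 0.8713.
Ratio = 2.237/0.8713 ≈ 2.57.

2.57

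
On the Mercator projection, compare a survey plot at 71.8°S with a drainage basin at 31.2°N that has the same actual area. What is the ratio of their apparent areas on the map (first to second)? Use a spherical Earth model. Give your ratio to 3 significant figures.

7.50

On Mercator, area is exaggerated by sec²φ = 1/cos²φ.
At 71.8°: sec²(71.8°) = 1/0.3123² = 10.25.
At 31.2°: sec²(31.2°) = 1/0.8554² = 1.367.
Ratio = 10.25/1.367 = cos²(31.2°)/cos²(71.8°) ≈ 7.50.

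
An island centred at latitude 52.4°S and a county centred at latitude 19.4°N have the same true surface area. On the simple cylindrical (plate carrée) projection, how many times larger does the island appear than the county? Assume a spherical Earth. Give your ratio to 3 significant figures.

1.55

For the equirectangular projection with φ₀ = 0 (plate carrée), h = 1 along meridians and k = sec φ along parallels.
Areal scale at 52.4°: h·k = 1.000 × 1.639 = 1.639.
Areal scale at 19.4°: h·k = 1.000 × 1.060 = 1.060.
Ratio = 1.639/1.060 ≈ 1.55.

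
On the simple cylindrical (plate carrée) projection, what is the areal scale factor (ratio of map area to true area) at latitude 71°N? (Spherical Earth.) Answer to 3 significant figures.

Plate carrée maps x = Rλ, y = Rφ. The meridian scale is h = 1 and the parallel scale is k = 1/cos φ = sec φ.
Areal scale = h·k = 1 × sec φ; at 71°, h = 1.000, k = 3.072, so h·k = 3.072.

3.07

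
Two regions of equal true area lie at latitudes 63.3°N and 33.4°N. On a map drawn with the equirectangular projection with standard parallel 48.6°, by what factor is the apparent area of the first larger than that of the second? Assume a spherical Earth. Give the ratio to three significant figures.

The equidistant cylindrical projection with φ₀ = 48.6° has h = 1 (meridians true) and k = cos φ₀ / cos φ along parallels.
Areal scale at 63.3°: h·k = 1.000 × 1.472 = 1.472.
Areal scale at 33.4°: h·k = 1.000 × 0.7921 = 0.7921.
Ratio = 1.472/0.7921 ≈ 1.86.

1.86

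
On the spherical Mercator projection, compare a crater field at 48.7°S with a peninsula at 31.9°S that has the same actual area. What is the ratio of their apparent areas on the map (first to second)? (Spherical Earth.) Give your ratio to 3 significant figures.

Mercator areal scale is sec²φ.
At 48.7°: sec²(48.7°) = 1/0.6600² = 2.296.
At 31.9°: sec²(31.9°) = 1/0.8490² = 1.387.
Ratio = 2.296/1.387 = cos²(31.9°)/cos²(48.7°) ≈ 1.65.

1.65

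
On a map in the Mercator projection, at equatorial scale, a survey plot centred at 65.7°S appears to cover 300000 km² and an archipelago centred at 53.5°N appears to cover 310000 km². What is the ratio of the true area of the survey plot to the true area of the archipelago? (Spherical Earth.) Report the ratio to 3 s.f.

0.463

On Mercator the areal scale is sec²φ, so true area = apparent × cos²φ.
True area of survey plot: 300000 × cos²(65.7°) = 300000 × 0.1693 = 50800 km².
True area of archipelago: 310000 × cos²(53.5°) = 310000 × 0.3538 = 109700 km².
Ratio = 50800 / 109700 ≈ 0.463.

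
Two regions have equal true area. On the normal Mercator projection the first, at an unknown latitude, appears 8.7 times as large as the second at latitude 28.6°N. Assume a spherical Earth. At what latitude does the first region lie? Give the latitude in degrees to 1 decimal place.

Mercator areal scale is sec²φ, so apparent-area ratio = sec²φ₁ / sec²φ₂ = cos²φ₂ / cos²φ₁.
cos²φ₂ / cos²φ₁ = 8.7  ⇒  cos φ₁ = cos 28.6° / √8.7 = 0.8780/2.950 = 0.2977.
φ₁ = arccos(0.2977) ≈ 72.7°.

72.7°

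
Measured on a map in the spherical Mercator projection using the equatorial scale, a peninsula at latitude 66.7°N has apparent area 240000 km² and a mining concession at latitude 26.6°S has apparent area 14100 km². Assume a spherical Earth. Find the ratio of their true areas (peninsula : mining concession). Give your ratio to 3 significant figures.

3.33

On Mercator the areal scale is sec²φ, so true area = apparent × cos²φ.
True area of peninsula: 240000 × cos²(66.7°) = 240000 × 0.1565 = 37550 km².
True area of mining concession: 14100 × cos²(26.6°) = 14100 × 0.7995 = 11270 km².
Ratio = 37550 / 11270 ≈ 3.33.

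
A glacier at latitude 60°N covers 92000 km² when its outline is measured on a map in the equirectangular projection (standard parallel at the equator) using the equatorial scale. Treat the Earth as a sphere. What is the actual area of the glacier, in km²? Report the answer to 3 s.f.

In the plate carrée (x = Rλ, y = Rφ), meridians are true-scale (h = 1) and parallels are stretched by k = sec φ.
Areal scale = h·k = 1 × sec φ; at 60°, h = 1.000, k = 2.000, so h·k = 2.000.
True area = apparent / (areal scale) = 92000 / 2.000 ≈ 46000 km².

46000 km²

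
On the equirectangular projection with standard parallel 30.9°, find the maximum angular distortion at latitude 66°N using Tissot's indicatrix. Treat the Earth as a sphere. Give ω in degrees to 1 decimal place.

41.8°

With standard parallel φ₀ = 30.9°, the equirectangular projection gives x = Rλ cos φ₀, y = Rφ, so h = 1 and k = cos 30.9° / cos φ.
At 66°: h = 1.000, k = 2.110; principal scales a = 2.110, b = 1.000.
sin(ω/2) = (a − b)/(a + b) = 1.110/3.110 = 0.3568, so ω = 2 arcsin(0.3568) ≈ 41.8°.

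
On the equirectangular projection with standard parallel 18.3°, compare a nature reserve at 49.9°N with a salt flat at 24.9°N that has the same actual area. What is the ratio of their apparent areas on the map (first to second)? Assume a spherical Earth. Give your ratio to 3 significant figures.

1.41

With standard parallel φ₀ = 18.3°, the equirectangular projection gives x = Rλ cos φ₀, y = Rφ, so h = 1 and k = cos 18.3° / cos φ.
Areal scale at 49.9°: h·k = 1.000 × 1.474 = 1.474.
Areal scale at 24.9°: h·k = 1.000 × 1.047 = 1.047.
Ratio = 1.474/1.047 ≈ 1.41.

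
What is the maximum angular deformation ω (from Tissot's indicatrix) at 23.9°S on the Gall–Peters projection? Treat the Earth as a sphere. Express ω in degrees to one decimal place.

29.1°

The Gall–Peters projection is cylindrical equal-area with φ₀ = 45°. For cylindrical equal-area with standard parallel φ₀, h = cos φ / cos φ₀ and k = cos φ₀ / cos φ, so h·k = 1.
At 23.9°: h = 1.293, k = 0.7734; principal scales a = 1.293, b = 0.7734.
sin(ω/2) = (a − b)/(a + b) = 0.5195/2.066 = 0.2514, so ω = 2 arcsin(0.2514) ≈ 29.1°.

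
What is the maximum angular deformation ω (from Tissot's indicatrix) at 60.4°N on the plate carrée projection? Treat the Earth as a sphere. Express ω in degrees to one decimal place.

39.6°

Plate carrée maps x = Rλ, y = Rφ. The meridian scale is h = 1 and the parallel scale is k = 1/cos φ = sec φ.
At 60.4°: h = 1.000, k = 2.025; principal scales a = 2.025, b = 1.000.
sin(ω/2) = (a − b)/(a + b) = 1.025/3.025 = 0.3387, so ω = 2 arcsin(0.3387) ≈ 39.6°.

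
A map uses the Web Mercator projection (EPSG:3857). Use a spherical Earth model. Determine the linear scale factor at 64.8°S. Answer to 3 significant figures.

2.35

Mercator is conformal, so the point scale is isotropic: h = k = sec φ = 1/cos φ.
k = 1/cos 64.8° = 1/0.4258 = 2.349.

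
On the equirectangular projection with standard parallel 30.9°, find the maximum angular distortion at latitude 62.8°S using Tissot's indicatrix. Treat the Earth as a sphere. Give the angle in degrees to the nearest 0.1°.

With standard parallel φ₀ = 30.9°, the equirectangular projection gives x = Rλ cos φ₀, y = Rφ, so h = 1 and k = cos 30.9° / cos φ.
At 62.8°: h = 1.000, k = 1.877; principal scales a = 1.877, b = 1.000.
sin(ω/2) = (a − b)/(a + b) = 0.8772/2.877 = 0.3049, so ω = 2 arcsin(0.3049) ≈ 35.5°.

35.5°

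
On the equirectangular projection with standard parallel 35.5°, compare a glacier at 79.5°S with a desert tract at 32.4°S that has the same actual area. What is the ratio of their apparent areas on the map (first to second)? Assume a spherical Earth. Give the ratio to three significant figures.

With standard parallel φ₀ = 35.5°, the equirectangular projection gives x = Rλ cos φ₀, y = Rφ, so h = 1 and k = cos 35.5° / cos φ.
Areal scale at 79.5°: h·k = 1.000 × 4.467 = 4.467.
Areal scale at 32.4°: h·k = 1.000 × 0.9642 = 0.9642.
Ratio = 4.467/0.9642 ≈ 4.63.

4.63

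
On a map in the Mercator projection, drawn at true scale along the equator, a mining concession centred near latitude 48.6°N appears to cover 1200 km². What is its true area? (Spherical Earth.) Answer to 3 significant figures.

The Mercator projection is conformal; its linear scale factor is the same in every direction and equals sec φ = 1/cos φ.
Areal scale = k² = sec²φ = 1/cos²(48.6°) = 1/0.6613² = 2.287.
True area = apparent / (areal scale) = 1200 / 2.287 ≈ 525 km².

525 km²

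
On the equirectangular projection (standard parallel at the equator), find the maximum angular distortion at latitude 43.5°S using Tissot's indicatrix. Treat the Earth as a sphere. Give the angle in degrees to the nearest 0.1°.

In the plate carrée (x = Rλ, y = Rφ), meridians are true-scale (h = 1) and parallels are stretched by k = sec φ.
At 43.5°: h = 1.000, k = 1.379; principal scales a = 1.379, b = 1.000.
sin(ω/2) = (a − b)/(a + b) = 0.3786/2.379 = 0.1592, so ω = 2 arcsin(0.1592) ≈ 18.3°.

18.3°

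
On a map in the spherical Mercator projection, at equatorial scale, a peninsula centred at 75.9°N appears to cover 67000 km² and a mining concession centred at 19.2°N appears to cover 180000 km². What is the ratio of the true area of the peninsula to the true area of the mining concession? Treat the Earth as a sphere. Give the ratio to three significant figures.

0.0248

Mercator's areal exaggeration is sec²φ; hence true area = (apparent area) · cos²φ.
True area of peninsula: 67000 × cos²(75.9°) = 67000 × 0.05935 = 3976 km².
True area of mining concession: 180000 × cos²(19.2°) = 180000 × 0.8918 = 160500 km².
Ratio = 3976 / 160500 ≈ 0.0248.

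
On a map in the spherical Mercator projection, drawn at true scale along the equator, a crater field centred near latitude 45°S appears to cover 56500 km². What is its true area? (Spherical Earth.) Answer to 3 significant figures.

28300 km²

The Mercator projection is conformal; its linear scale factor is the same in every direction and equals sec φ = 1/cos φ.
Areal scale = k² = sec²φ = 1/cos²(45°) = 1/0.7071² = 2.000.
True area = apparent / (areal scale) = 56500 / 2.000 ≈ 28300 km².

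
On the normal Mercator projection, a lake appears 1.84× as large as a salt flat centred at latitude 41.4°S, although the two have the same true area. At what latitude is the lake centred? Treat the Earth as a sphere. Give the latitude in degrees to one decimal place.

56.4°

On Mercator, (apparent₁)/(apparent₂) = sec²φ₁ / sec²φ₂ when true areas are equal.
cos²φ₂ / cos²φ₁ = 1.84  ⇒  cos φ₁ = cos 41.4° / √1.84 = 0.7501/1.356 = 0.5530.
φ₁ = arccos(0.5530) ≈ 56.4°.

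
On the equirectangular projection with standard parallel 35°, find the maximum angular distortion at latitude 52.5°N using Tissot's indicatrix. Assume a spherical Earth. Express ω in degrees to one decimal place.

16.9°

The equidistant cylindrical projection with φ₀ = 35° has h = 1 (meridians true) and k = cos φ₀ / cos φ along parallels.
At 52.5°: h = 1.000, k = 1.346; principal scales a = 1.346, b = 1.000.
sin(ω/2) = (a − b)/(a + b) = 0.3456/2.346 = 0.1473, so ω = 2 arcsin(0.1473) ≈ 16.9°.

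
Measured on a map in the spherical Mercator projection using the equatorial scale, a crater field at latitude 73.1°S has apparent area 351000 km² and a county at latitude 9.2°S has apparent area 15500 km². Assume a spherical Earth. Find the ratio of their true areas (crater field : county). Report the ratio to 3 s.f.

1.96

Since Mercator area scale is 1/cos²φ, the true area equals the apparent area multiplied by cos²φ.
True area of crater field: 351000 × cos²(73.1°) = 351000 × 0.08451 = 29660 km².
True area of county: 15500 × cos²(9.2°) = 15500 × 0.9744 = 15100 km².
Ratio = 29660 / 15100 ≈ 1.96.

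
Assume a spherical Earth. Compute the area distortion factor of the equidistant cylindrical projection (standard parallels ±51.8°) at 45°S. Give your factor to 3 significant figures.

In the equirectangular projection with standard parallel φ₀ = 51.8° (x = Rλ cos φ₀, y = Rφ), meridians are true-scale (h = 1) and the parallel scale is k = cos φ₀ / cos φ.
Areal scale = h·k = 1 × cos φ₀ / cos φ; at 45°, h = 1.000, k = 0.8746, so h·k = 0.8746.

0.875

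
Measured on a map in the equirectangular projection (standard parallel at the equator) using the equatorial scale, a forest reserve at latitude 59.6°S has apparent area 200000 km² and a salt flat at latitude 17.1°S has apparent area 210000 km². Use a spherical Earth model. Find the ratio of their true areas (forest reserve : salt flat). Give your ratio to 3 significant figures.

Plate carrée has h = 1 and k = sec φ, giving areal scale sec φ; true area = (apparent area) · cos φ.
True area of forest reserve: 200000 × cos(59.6°) = 200000 × 0.5060 = 101200 km².
True area of salt flat: 210000 × cos(17.1°) = 210000 × 0.9558 = 200700 km².
Ratio = 101200 / 200700 ≈ 0.504.

0.504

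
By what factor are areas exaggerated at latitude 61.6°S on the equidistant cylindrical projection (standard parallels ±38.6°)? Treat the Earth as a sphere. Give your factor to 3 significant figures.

1.64

In the equirectangular projection with standard parallel φ₀ = 38.6° (x = Rλ cos φ₀, y = Rφ), meridians are true-scale (h = 1) and the parallel scale is k = cos φ₀ / cos φ.
Areal scale = h·k = 1 × cos φ₀ / cos φ; at 61.6°, h = 1.000, k = 1.643, so h·k = 1.643.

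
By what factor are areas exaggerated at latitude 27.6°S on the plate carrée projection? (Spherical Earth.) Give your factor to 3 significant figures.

Plate carrée maps x = Rλ, y = Rφ. The meridian scale is h = 1 and the parallel scale is k = 1/cos φ = sec φ.
Areal scale = h·k = 1 × sec φ; at 27.6°, h = 1.000, k = 1.128, so h·k = 1.128.

1.13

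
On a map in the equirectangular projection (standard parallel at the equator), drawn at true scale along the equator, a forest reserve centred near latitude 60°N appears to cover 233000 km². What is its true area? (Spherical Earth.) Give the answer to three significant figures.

117000 km²

In the plate carrée (x = Rλ, y = Rφ), meridians are true-scale (h = 1) and parallels are stretched by k = sec φ.
Areal scale = h·k = 1 × sec φ; at 60°, h = 1.000, k = 2.000, so h·k = 2.000.
True area = apparent / (areal scale) = 233000 / 2.000 ≈ 117000 km².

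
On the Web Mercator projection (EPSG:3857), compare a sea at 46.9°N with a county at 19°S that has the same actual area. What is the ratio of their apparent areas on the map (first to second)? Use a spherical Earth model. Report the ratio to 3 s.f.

1.91

Mercator areal scale is sec²φ.
At 46.9°: sec²(46.9°) = 1/0.6833² = 2.142.
At 19°: sec²(19°) = 1/0.9455² = 1.119.
Ratio = 2.142/1.119 = cos²(19°)/cos²(46.9°) ≈ 1.91.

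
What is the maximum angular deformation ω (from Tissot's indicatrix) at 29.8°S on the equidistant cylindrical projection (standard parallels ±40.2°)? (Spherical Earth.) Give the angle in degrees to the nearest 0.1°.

In the equirectangular projection with standard parallel φ₀ = 40.2° (x = Rλ cos φ₀, y = Rφ), meridians are true-scale (h = 1) and the parallel scale is k = cos φ₀ / cos φ.
At 29.8°: h = 1.000, k = 0.8802; principal scales a = 1.000, b = 0.8802.
sin(ω/2) = (a − b)/(a + b) = 0.1198/1.880 = 0.06372, so ω = 2 arcsin(0.06372) ≈ 7.3°.

7.3°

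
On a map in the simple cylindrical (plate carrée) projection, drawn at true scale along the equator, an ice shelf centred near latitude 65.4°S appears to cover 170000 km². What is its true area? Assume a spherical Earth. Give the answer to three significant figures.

In the plate carrée (x = Rλ, y = Rφ), meridians are true-scale (h = 1) and parallels are stretched by k = sec φ.
Areal scale = h·k = 1 × sec φ; at 65.4°, h = 1.000, k = 2.402, so h·k = 2.402.
True area = apparent / (areal scale) = 170000 / 2.402 ≈ 70800 km².

70800 km²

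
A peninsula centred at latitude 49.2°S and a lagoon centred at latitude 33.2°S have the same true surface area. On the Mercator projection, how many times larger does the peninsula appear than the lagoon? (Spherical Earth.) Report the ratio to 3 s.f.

Mercator is conformal with k = sec φ, so areal scale = k² = sec²φ.
At 49.2°: sec²(49.2°) = 1/0.6534² = 2.342.
At 33.2°: sec²(33.2°) = 1/0.8368² = 1.428.
Ratio = 2.342/1.428 = cos²(33.2°)/cos²(49.2°) ≈ 1.64.

1.64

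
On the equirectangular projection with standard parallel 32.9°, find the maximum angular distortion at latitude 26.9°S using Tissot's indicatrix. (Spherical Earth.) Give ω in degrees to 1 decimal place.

With standard parallel φ₀ = 32.9°, the equirectangular projection gives x = Rλ cos φ₀, y = Rφ, so h = 1 and k = cos 32.9° / cos φ.
At 26.9°: h = 1.000, k = 0.9415; principal scales a = 1.000, b = 0.9415.
sin(ω/2) = (a − b)/(a + b) = 0.05851/1.941 = 0.03014, so ω = 2 arcsin(0.03014) ≈ 3.5°.

3.5°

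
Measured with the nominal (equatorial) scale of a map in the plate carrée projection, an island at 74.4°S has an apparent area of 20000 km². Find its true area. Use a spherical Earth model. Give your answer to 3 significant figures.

5380 km²

For the equirectangular projection with φ₀ = 0 (plate carrée), h = 1 along meridians and k = sec φ along parallels.
Areal scale = h·k = 1 × sec φ; at 74.4°, h = 1.000, k = 3.719, so h·k = 3.719.
True area = apparent / (areal scale) = 20000 / 3.719 ≈ 5380 km².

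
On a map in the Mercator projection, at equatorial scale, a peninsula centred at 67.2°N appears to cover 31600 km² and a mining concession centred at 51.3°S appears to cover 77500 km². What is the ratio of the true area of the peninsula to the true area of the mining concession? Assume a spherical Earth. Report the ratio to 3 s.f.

0.157

On Mercator the areal scale is sec²φ, so true area = apparent × cos²φ.
True area of peninsula: 31600 × cos²(67.2°) = 31600 × 0.1502 = 4745 km².
True area of mining concession: 77500 × cos²(51.3°) = 77500 × 0.3909 = 30300 km².
Ratio = 4745 / 30300 ≈ 0.157.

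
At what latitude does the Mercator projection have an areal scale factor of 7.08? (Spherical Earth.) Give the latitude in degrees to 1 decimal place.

67.9°

Mercator areal scale is sec²φ.
sec²φ = 7.08  ⇒  cos²φ = 0.1412  ⇒  cos φ = 0.3758.
φ = arccos(0.3758) ≈ 67.9°.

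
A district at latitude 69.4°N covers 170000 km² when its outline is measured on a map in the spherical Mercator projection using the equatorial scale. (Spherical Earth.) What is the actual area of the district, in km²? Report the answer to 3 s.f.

The Mercator projection is conformal; its linear scale factor is the same in every direction and equals sec φ = 1/cos φ.
Areal scale = k² = sec²φ = 1/cos²(69.4°) = 1/0.3518² = 8.078.
True area = apparent / (areal scale) = 170000 / 8.078 ≈ 21000 km².

21000 km²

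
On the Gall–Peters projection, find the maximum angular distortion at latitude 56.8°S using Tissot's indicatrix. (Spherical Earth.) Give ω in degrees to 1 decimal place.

29.0°

Gall–Peters is a cylindrical equal-area projection with standard parallels at ±45°. Cylindrical equal-area (φ₀ = 45°): h = cos φ / cos 45° along meridians, k = cos 45° / cos φ along parallels; h·k = 1.
At 56.8°: h = 0.7744, k = 1.291; principal scales a = 1.291, b = 0.7744.
sin(ω/2) = (a − b)/(a + b) = 0.5170/2.066 = 0.2503, so ω = 2 arcsin(0.2503) ≈ 29.0°.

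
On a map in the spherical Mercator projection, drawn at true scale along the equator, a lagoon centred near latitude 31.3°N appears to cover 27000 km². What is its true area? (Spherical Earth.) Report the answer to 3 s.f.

19700 km²

For Mercator, h = k = sec φ (a conformal cylindrical projection has a single point scale, 1/cos φ).
Areal scale = k² = sec²φ = 1/cos²(31.3°) = 1/0.8545² = 1.370.
True area = apparent / (areal scale) = 27000 / 1.370 ≈ 19700 km².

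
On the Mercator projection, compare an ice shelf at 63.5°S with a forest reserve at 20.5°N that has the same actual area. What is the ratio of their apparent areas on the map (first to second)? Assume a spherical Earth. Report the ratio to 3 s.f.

Mercator is conformal with k = sec φ, so areal scale = k² = sec²φ.
At 63.5°: sec²(63.5°) = 1/0.4462² = 5.023.
At 20.5°: sec²(20.5°) = 1/0.9367² = 1.140.
Ratio = 5.023/1.140 = cos²(20.5°)/cos²(63.5°) ≈ 4.41.

4.41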